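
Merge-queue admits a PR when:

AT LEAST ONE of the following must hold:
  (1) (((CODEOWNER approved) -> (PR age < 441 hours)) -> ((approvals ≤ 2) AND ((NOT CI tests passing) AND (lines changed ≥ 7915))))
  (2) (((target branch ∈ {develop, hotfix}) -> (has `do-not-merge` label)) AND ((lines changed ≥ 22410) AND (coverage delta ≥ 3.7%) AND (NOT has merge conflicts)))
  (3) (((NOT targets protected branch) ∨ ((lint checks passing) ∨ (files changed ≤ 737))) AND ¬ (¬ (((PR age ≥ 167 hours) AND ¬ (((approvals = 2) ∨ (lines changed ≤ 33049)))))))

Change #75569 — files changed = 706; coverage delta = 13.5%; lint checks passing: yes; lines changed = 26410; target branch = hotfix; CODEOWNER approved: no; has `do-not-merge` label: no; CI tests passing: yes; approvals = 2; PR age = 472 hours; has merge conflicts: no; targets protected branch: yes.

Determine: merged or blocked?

Blocked

Atomic conditions:
  CODEOWNER approved: no → false
  PR age < 441 hours: 472 < 441 is false
  approvals ≤ 2: 2 ≤ 2 is true
  NOT CI tests passing: yes → false
  lines changed ≥ 7915: 26410 ≥ 7915 is true
  target branch ∈ {develop, hotfix}: hotfix is in the set → true
  has `do-not-merge` label: no → false
  lines changed ≥ 22410: 26410 ≥ 22410 is true
  coverage delta ≥ 3.7%: 13.5 ≥ 3.7 is true
  NOT has merge conflicts: no → true
  NOT targets protected branch: yes → false
  lint checks passing: yes → true
  files changed ≤ 737: 706 ≤ 737 is true
  PR age ≥ 167 hours: 472 ≥ 167 is true
  approvals = 2: 2 == 2 is true
  lines changed ≤ 33049: 26410 ≤ 33049 is true
Combine:
[1.1] false → false (antecedent false ⇒ implication holds) = true
[1.2.2] false AND true = false
[1.2] true AND false = false
[1] true → false = false
[2.1] true → false = false
[2.2] true AND true AND true = true
[2] false AND true = false
[3.1.2] true OR true = true
[3.1] false OR true = true
[3.2.1.1.2.1] true OR true = true
[3.2.1.1.2] NOT true = false
[3.2.1.1] true AND false = false
[3.2.1] NOT false = true
[3.2] NOT true = false
[3] true AND false = false
[root] false OR false OR false = false
Overall: false → blocked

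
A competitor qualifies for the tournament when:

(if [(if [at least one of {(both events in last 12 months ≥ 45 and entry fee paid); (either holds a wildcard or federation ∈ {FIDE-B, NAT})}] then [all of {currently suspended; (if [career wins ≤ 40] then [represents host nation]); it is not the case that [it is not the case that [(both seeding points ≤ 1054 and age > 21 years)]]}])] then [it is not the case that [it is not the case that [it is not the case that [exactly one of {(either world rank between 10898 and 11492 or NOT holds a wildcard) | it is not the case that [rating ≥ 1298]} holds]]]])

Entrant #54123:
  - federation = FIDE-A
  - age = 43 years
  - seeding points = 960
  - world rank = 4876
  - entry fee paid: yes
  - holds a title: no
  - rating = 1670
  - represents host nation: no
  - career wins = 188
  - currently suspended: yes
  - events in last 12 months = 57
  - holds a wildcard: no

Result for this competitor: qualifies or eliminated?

Eliminated

Atomic conditions:
  events in last 12 months ≥ 45: 57 ≥ 45 is true
  entry fee paid: yes → true
  holds a wildcard: no → false
  federation ∈ {FIDE-B, NAT}: FIDE-A is not in the set → false
  currently suspended: yes → true
  career wins ≤ 40: 188 ≤ 40 is false
  represents host nation: no → false
  seeding points ≤ 1054: 960 ≤ 1054 is true
  age > 21 years: 43 > 21 is true
  world rank between 10898 and 11492: 4876 in [10898, 11492] is false
  NOT holds a wildcard: no → true
  rating ≥ 1298: 1670 ≥ 1298 is true
Combine:
[1.1.1] true AND true = true
[1.1.2] false OR false = false
[1.1] true OR false = true
[1.2.2] false → false (antecedent false ⇒ implication holds) = true
[1.2.3.1.1] true AND true = true
[1.2.3.1] NOT true = false
[1.2.3] NOT false = true
[1.2] true AND true AND true = true
[1] true → true = true
[2.1.1.1.1] false OR true = true
[2.1.1.1.2] NOT true = false
[2.1.1.1] exactly-one(true, false) = true
[2.1.1] NOT true = false
[2.1] NOT false = true
[2] NOT true = false
[root] true → false = false
Overall: false → eliminated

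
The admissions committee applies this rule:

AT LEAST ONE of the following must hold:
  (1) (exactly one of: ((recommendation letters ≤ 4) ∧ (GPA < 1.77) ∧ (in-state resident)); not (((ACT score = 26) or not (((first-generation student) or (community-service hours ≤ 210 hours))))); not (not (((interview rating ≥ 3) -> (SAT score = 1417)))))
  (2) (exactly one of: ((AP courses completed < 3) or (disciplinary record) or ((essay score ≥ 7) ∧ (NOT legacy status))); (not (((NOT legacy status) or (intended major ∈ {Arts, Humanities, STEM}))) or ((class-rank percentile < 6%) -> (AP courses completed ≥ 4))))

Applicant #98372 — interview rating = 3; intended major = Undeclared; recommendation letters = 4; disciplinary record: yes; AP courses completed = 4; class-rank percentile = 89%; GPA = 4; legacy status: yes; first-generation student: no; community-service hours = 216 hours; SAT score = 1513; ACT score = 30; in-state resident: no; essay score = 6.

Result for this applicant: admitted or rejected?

Atomic conditions:
  recommendation letters ≤ 4: 4 ≤ 4 is true
  GPA < 1.77: 4 < 1.77 is false
  in-state resident: no → false
  ACT score = 26: 30 == 26 is false
  first-generation student: no → false
  community-service hours ≤ 210 hours: 216 ≤ 210 is false
  interview rating ≥ 3: 3 ≥ 3 is true
  SAT score = 1417: 1513 == 1417 is false
  AP courses completed < 3: 4 < 3 is false
  disciplinary record: yes → true
  essay score ≥ 7: 6 ≥ 7 is false
  NOT legacy status: yes → false
  intended major ∈ {Arts, Humanities, STEM}: Undeclared is not in the set → false
  class-rank percentile < 6%: 89 < 6 is false
  AP courses completed ≥ 4: 4 ≥ 4 is true
Combine:
[1.1] true AND false AND false = false
[1.2.1.2.1] false OR false = false
[1.2.1.2] NOT false = true
[1.2.1] false OR true = true
[1.2] NOT true = false
[1.3.1.1] true → false = false
[1.3.1] NOT false = true
[1.3] NOT true = false
[1] exactly-one(false, false, false) = false
[2.1.3] false AND false = false
[2.1] false OR true OR false = true
[2.2.1.1] false OR false = false
[2.2.1] NOT false = true
[2.2.2] false → true (antecedent false ⇒ implication holds) = true
[2.2] true OR true = true
[2] exactly-one(true, true) = false
[root] false OR false = false
Overall: false → rejected

Rejected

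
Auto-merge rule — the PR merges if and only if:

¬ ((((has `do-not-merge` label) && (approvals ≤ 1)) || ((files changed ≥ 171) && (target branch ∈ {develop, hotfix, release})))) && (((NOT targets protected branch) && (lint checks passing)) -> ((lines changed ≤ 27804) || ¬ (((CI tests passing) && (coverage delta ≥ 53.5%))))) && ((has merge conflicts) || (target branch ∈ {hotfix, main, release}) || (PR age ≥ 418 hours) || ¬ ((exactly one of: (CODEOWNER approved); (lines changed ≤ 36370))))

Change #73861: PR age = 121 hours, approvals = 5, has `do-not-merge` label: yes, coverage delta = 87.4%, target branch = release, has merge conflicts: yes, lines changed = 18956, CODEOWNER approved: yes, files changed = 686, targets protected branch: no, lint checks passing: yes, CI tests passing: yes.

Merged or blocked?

Blocked

Atomic conditions:
  has `do-not-merge` label: yes → true
  approvals ≤ 1: 5 ≤ 1 is false
  files changed ≥ 171: 686 ≥ 171 is true
  target branch ∈ {develop, hotfix, release}: release is in the set → true
  NOT targets protected branch: no → true
  lint checks passing: yes → true
  lines changed ≤ 27804: 18956 ≤ 27804 is true
  CI tests passing: yes → true
  coverage delta ≥ 53.5%: 87.4 ≥ 53.5 is true
  has merge conflicts: yes → true
  target branch ∈ {hotfix, main, release}: release is in the set → true
  PR age ≥ 418 hours: 121 ≥ 418 is false
  CODEOWNER approved: yes → true
  lines changed ≤ 36370: 18956 ≤ 36370 is true
Combine:
[1.1.1] true AND false = false
[1.1.2] true AND true = true
[1.1] false OR true = true
[1] NOT true = false
[2.1] true AND true = true
[2.2.2.1] true AND true = true
[2.2.2] NOT true = false
[2.2] true OR false = true
[2] true → true = true
[3.4.1] exactly-one(true, true) = false
[3.4] NOT false = true
[3] true OR true OR false OR true = true
[root] false AND true AND true = false
Overall: false → blocked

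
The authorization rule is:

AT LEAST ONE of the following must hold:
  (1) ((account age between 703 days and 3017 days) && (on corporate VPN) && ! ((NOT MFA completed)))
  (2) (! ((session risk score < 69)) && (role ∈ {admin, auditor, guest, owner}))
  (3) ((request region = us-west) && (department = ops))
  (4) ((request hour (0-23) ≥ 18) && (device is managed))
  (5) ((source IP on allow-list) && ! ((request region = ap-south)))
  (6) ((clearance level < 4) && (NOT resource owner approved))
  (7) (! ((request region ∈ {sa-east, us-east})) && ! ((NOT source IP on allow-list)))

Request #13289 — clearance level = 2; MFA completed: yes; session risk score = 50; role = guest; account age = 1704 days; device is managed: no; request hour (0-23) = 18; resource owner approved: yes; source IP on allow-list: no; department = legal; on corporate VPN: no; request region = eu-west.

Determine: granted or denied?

Denied

Atomic conditions:
  account age between 703 days and 3017 days: 1704 in [703, 3017] is true
  on corporate VPN: no → false
  NOT MFA completed: yes → false
  session risk score < 69: 50 < 69 is true
  role ∈ {admin, auditor, guest, owner}: guest is in the set → true
  request region = us-west: eu-west == us-west is false
  department = ops: legal == ops is false
  request hour (0-23) ≥ 18: 18 ≥ 18 is true
  device is managed: no → false
  source IP on allow-list: no → false
  request region = ap-south: eu-west == ap-south is false
  clearance level < 4: 2 < 4 is true
  NOT resource owner approved: yes → false
  request region ∈ {sa-east, us-east}: eu-west is not in the set → false
  NOT source IP on allow-list: no → true
Combine:
[1.3] NOT false = true
[1] true AND false AND true = false
[2.1] NOT true = false
[2] false AND true = false
[3] false AND false = false
[4] true AND false = false
[5.2] NOT false = true
[5] false AND true = false
[6] true AND false = false
[7.1] NOT false = true
[7.2] NOT true = false
[7] true AND false = false
[root] false OR false OR false OR false OR false OR false OR false = false
Overall: false → denied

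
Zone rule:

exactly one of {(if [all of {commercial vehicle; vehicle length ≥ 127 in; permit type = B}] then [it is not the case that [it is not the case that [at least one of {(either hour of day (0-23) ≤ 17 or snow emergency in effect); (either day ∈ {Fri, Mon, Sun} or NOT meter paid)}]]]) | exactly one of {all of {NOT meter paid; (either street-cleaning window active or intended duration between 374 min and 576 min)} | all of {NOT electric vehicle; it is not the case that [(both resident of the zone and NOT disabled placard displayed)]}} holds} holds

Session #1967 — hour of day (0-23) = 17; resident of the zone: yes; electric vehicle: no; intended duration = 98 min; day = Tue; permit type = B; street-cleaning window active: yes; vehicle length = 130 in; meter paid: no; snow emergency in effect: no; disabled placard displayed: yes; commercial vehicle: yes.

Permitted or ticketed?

Atomic conditions:
  commercial vehicle: yes → true
  vehicle length ≥ 127 in: 130 ≥ 127 is true
  permit type = B: B == B is true
  hour of day (0-23) ≤ 17: 17 ≤ 17 is true
  snow emergency in effect: no → false
  day ∈ {Fri, Mon, Sun}: Tue is not in the set → false
  NOT meter paid: no → true
  street-cleaning window active: yes → true
  intended duration between 374 min and 576 min: 98 in [374, 576] is false
  NOT electric vehicle: no → true
  resident of the zone: yes → true
  NOT disabled placard displayed: yes → false
Combine:
[1.1] true AND true AND true = true
[1.2.1.1.1] true OR false = true
[1.2.1.1.2] false OR true = true
[1.2.1.1] true OR true = true
[1.2.1] NOT true = false
[1.2] NOT false = true
[1] true → true = true
[2.1.2] true OR false = true
[2.1] true AND true = true
[2.2.2.1] true AND false = false
[2.2.2] NOT false = true
[2.2] true AND true = true
[2] exactly-one(true, true) = false
[root] exactly-one(true, false) = true
Overall: true → permitted

Permitted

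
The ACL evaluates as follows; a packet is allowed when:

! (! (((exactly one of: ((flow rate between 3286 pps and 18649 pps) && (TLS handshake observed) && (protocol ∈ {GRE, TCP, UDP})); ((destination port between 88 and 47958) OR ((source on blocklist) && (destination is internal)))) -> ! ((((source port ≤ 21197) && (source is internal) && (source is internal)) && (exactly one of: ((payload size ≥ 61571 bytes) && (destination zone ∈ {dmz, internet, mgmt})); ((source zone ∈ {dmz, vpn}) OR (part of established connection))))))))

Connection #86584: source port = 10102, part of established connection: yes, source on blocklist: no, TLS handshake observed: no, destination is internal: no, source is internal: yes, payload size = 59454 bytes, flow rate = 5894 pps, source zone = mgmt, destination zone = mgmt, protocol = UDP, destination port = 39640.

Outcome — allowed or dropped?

Atomic conditions:
  flow rate between 3286 pps and 18649 pps: 5894 in [3286, 18649] is true
  TLS handshake observed: no → false
  protocol ∈ {GRE, TCP, UDP}: UDP is in the set → true
  destination port between 88 and 47958: 39640 in [88, 47958] is true
  source on blocklist: no → false
  destination is internal: no → false
  source port ≤ 21197: 10102 ≤ 21197 is true
  source is internal: yes → true
  payload size ≥ 61571 bytes: 59454 ≥ 61571 is false
  destination zone ∈ {dmz, internet, mgmt}: mgmt is in the set → true
  source zone ∈ {dmz, vpn}: mgmt is not in the set → false
  part of established connection: yes → true
Combine:
[1.1.1.1] true AND false AND true = false
[1.1.1.2.2] false AND false = false
[1.1.1.2] true OR false = true
[1.1.1] exactly-one(false, true) = true
[1.1.2.1.1] true AND true AND true = true
[1.1.2.1.2.1] false AND true = false
[1.1.2.1.2.2] false OR true = true
[1.1.2.1.2] exactly-one(false, true) = true
[1.1.2.1] true AND true = true
[1.1.2] NOT true = false
[1.1] true → false = false
[1] NOT false = true
[root] NOT true = false
Overall: false → dropped

Dropped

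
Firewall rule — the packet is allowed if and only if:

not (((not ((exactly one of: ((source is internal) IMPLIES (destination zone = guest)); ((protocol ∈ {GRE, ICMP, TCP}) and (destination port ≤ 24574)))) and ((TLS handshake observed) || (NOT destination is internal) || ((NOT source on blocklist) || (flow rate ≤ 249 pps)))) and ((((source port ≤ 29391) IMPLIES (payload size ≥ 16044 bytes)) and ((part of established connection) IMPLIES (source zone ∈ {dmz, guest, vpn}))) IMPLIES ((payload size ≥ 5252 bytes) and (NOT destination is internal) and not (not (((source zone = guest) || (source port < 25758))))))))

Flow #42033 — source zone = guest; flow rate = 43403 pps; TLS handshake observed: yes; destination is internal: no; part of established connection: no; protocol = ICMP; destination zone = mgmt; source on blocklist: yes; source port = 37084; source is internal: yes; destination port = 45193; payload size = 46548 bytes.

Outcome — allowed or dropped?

Atomic conditions:
  source is internal: yes → true
  destination zone = guest: mgmt == guest is false
  protocol ∈ {GRE, ICMP, TCP}: ICMP is in the set → true
  destination port ≤ 24574: 45193 ≤ 24574 is false
  TLS handshake observed: yes → true
  NOT destination is internal: no → true
  NOT source on blocklist: yes → false
  flow rate ≤ 249 pps: 43403 ≤ 249 is false
  source port ≤ 29391: 37084 ≤ 29391 is false
  payload size ≥ 16044 bytes: 46548 ≥ 16044 is true
  part of established connection: no → false
  source zone ∈ {dmz, guest, vpn}: guest is in the set → true
  payload size ≥ 5252 bytes: 46548 ≥ 5252 is true
  source zone = guest: guest == guest is true
  source port < 25758: 37084 < 25758 is false
Combine:
[1.1.1.1.1] true → false = false
[1.1.1.1.2] true AND false = false
[1.1.1.1] exactly-one(false, false) = false
[1.1.1] NOT false = true
[1.1.2.3] false OR false = false
[1.1.2] true OR true OR false = true
[1.1] true AND true = true
[1.2.1.1] false → true (antecedent false ⇒ implication holds) = true
[1.2.1.2] false → true (antecedent false ⇒ implication holds) = true
[1.2.1] true AND true = true
[1.2.2.3.1.1] true OR false = true
[1.2.2.3.1] NOT true = false
[1.2.2.3] NOT false = true
[1.2.2] true AND true AND true = true
[1.2] true → true = true
[1] true AND true = true
[root] NOT true = false
Overall: false → dropped

Dropped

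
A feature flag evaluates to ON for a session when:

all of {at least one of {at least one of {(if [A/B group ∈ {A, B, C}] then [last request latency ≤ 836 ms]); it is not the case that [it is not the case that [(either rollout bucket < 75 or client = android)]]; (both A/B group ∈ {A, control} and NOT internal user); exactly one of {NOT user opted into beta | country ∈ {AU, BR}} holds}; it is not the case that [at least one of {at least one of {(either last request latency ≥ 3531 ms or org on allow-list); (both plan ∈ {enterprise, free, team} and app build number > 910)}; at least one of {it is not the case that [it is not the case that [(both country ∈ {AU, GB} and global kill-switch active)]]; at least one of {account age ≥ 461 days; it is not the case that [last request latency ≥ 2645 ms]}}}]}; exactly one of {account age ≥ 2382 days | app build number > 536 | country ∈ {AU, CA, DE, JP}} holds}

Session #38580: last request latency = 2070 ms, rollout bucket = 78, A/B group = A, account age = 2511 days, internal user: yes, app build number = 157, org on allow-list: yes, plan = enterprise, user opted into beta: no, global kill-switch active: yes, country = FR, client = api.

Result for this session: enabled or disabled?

Atomic conditions:
  A/B group ∈ {A, B, C}: A is in the set → true
  last request latency ≤ 836 ms: 2070 ≤ 836 is false
  rollout bucket < 75: 78 < 75 is false
  client = android: api == android is false
  A/B group ∈ {A, control}: A is in the set → true
  NOT internal user: yes → false
  NOT user opted into beta: no → true
  country ∈ {AU, BR}: FR is not in the set → false
  last request latency ≥ 3531 ms: 2070 ≥ 3531 is false
  org on allow-list: yes → true
  plan ∈ {enterprise, free, team}: enterprise is in the set → true
  app build number > 910: 157 > 910 is false
  country ∈ {AU, GB}: FR is not in the set → false
  global kill-switch active: yes → true
  account age ≥ 461 days: 2511 ≥ 461 is true
  last request latency ≥ 2645 ms: 2070 ≥ 2645 is false
  account age ≥ 2382 days: 2511 ≥ 2382 is true
  app build number > 536: 157 > 536 is false
  country ∈ {AU, CA, DE, JP}: FR is not in the set → false
Combine:
[1.1.1] true → false = false
[1.1.2.1.1] false OR false = false
[1.1.2.1] NOT false = true
[1.1.2] NOT true = false
[1.1.3] true AND false = false
[1.1.4] exactly-one(true, false) = true
[1.1] false OR false OR false OR true = true
[1.2.1.1.1] false OR true = true
[1.2.1.1.2] true AND false = false
[1.2.1.1] true OR false = true
[1.2.1.2.1.1.1] false AND true = false
[1.2.1.2.1.1] NOT false = true
[1.2.1.2.1] NOT true = false
[1.2.1.2.2.2] NOT false = true
[1.2.1.2.2] true OR true = true
[1.2.1.2] false OR true = true
[1.2.1] true OR true = true
[1.2] NOT true = false
[1] true OR false = true
[2] exactly-one(true, false, false) = true
[root] true AND true = true
Overall: true → enabled

Enabled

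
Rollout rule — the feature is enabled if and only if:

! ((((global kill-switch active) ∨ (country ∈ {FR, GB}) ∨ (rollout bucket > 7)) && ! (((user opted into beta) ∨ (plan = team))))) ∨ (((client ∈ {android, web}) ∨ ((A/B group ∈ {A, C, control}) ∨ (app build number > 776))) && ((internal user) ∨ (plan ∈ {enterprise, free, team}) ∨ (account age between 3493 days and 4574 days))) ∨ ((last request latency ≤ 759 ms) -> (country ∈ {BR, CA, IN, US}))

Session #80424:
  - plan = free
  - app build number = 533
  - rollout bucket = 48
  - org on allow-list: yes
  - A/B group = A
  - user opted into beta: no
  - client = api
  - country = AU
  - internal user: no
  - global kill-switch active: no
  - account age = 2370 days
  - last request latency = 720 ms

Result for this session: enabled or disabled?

Atomic conditions:
  global kill-switch active: no → false
  country ∈ {FR, GB}: AU is not in the set → false
  rollout bucket > 7: 48 > 7 is true
  user opted into beta: no → false
  plan = team: free == team is false
  client ∈ {android, web}: api is not in the set → false
  A/B group ∈ {A, C, control}: A is in the set → true
  app build number > 776: 533 > 776 is false
  internal user: no → false
  plan ∈ {enterprise, free, team}: free is in the set → true
  account age between 3493 days and 4574 days: 2370 in [3493, 4574] is false
  last request latency ≤ 759 ms: 720 ≤ 759 is true
  country ∈ {BR, CA, IN, US}: AU is not in the set → false
Combine:
[1.1.1] false OR false OR true = true
[1.1.2.1] false OR false = false
[1.1.2] NOT false = true
[1.1] true AND true = true
[1] NOT true = false
[2.1.2] true OR false = true
[2.1] false OR true = true
[2.2] false OR true OR false = true
[2] true AND true = true
[3] true → false = false
[root] false OR true OR false = true
Overall: true → enabled

Enabled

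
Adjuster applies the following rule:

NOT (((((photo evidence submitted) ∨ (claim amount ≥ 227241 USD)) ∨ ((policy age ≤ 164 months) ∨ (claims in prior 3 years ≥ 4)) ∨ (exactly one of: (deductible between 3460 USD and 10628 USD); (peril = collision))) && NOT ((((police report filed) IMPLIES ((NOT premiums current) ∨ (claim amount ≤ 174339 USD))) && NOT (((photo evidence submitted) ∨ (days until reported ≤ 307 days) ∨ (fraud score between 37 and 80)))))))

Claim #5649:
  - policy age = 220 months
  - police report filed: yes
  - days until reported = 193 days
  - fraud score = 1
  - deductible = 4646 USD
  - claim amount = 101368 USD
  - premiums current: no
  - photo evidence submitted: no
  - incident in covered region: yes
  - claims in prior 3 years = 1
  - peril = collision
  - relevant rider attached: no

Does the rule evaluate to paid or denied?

Atomic conditions:
  photo evidence submitted: no → false
  claim amount ≥ 227241 USD: 101368 ≥ 227241 is false
  policy age ≤ 164 months: 220 ≤ 164 is false
  claims in prior 3 years ≥ 4: 1 ≥ 4 is false
  deductible between 3460 USD and 10628 USD: 4646 in [3460, 10628] is true
  peril = collision: collision == collision is true
  police report filed: yes → true
  NOT premiums current: no → true
  claim amount ≤ 174339 USD: 101368 ≤ 174339 is true
  days until reported ≤ 307 days: 193 ≤ 307 is true
  fraud score between 37 and 80: 1 in [37, 80] is false
Combine:
[1.1.1] false OR false = false
[1.1.2] false OR false = false
[1.1.3] exactly-one(true, true) = false
[1.1] false OR false OR false = false
[1.2.1.1.2] true OR true = true
[1.2.1.1] true → true = true
[1.2.1.2.1] false OR true OR false = true
[1.2.1.2] NOT true = false
[1.2.1] true AND false = false
[1.2] NOT false = true
[1] false AND true = false
[root] NOT false = true
Overall: true → paid

Paid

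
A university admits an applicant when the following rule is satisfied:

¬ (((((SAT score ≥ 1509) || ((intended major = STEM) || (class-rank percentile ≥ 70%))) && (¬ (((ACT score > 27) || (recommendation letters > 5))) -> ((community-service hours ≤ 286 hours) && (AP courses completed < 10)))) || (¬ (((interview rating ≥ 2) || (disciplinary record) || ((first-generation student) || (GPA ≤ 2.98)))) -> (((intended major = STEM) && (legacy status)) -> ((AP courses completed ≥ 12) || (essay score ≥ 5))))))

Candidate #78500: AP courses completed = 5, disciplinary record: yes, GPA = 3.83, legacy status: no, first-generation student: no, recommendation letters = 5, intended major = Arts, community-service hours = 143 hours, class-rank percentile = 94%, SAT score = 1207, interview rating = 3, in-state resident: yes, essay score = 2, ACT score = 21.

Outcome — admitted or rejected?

Rejected

Atomic conditions:
  SAT score ≥ 1509: 1207 ≥ 1509 is false
  intended major = STEM: Arts == STEM is false
  class-rank percentile ≥ 70%: 94 ≥ 70 is true
  ACT score > 27: 21 > 27 is false
  recommendation letters > 5: 5 > 5 is false
  community-service hours ≤ 286 hours: 143 ≤ 286 is true
  AP courses completed < 10: 5 < 10 is true
  interview rating ≥ 2: 3 ≥ 2 is true
  disciplinary record: yes → true
  first-generation student: no → false
  GPA ≤ 2.98: 3.83 ≤ 2.98 is false
  legacy status: no → false
  AP courses completed ≥ 12: 5 ≥ 12 is false
  essay score ≥ 5: 2 ≥ 5 is false
Combine:
[1.1.1.2] false OR true = true
[1.1.1] false OR true = true
[1.1.2.1.1] false OR false = false
[1.1.2.1] NOT false = true
[1.1.2.2] true AND true = true
[1.1.2] true → true = true
[1.1] true AND true = true
[1.2.1.1.3] false OR false = false
[1.2.1.1] true OR true OR false = true
[1.2.1] NOT true = false
[1.2.2.1] false AND false = false
[1.2.2.2] false OR false = false
[1.2.2] false → false (antecedent false ⇒ implication holds) = true
[1.2] false → true (antecedent false ⇒ implication holds) = true
[1] true OR true = true
[root] NOT true = false
Overall: false → rejected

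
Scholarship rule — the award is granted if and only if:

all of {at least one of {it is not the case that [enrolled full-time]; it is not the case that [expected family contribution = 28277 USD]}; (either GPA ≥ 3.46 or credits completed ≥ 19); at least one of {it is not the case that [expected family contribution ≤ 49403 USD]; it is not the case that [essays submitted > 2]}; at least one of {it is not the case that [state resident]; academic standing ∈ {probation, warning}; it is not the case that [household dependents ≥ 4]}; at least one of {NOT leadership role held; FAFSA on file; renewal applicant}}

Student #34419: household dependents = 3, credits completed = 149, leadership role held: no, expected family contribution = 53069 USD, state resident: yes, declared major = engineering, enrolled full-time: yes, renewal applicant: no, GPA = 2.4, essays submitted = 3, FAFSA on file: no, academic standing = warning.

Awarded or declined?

Awarded

Atomic conditions:
  enrolled full-time: yes → true
  expected family contribution = 28277 USD: 53069 == 28277 is false
  GPA ≥ 3.46: 2.4 ≥ 3.46 is false
  credits completed ≥ 19: 149 ≥ 19 is true
  expected family contribution ≤ 49403 USD: 53069 ≤ 49403 is false
  essays submitted > 2: 3 > 2 is true
  state resident: yes → true
  academic standing ∈ {probation, warning}: warning is in the set → true
  household dependents ≥ 4: 3 ≥ 4 is false
  NOT leadership role held: no → true
  FAFSA on file: no → false
  renewal applicant: no → false
Combine:
[1.1] NOT true = false
[1.2] NOT false = true
[1] false OR true = true
[2] false OR true = true
[3.1] NOT false = true
[3.2] NOT true = false
[3] true OR false = true
[4.1] NOT true = false
[4.3] NOT false = true
[4] false OR true OR true = true
[5] true OR false OR false = true
[root] true AND true AND true AND true AND true = true
Overall: true → awarded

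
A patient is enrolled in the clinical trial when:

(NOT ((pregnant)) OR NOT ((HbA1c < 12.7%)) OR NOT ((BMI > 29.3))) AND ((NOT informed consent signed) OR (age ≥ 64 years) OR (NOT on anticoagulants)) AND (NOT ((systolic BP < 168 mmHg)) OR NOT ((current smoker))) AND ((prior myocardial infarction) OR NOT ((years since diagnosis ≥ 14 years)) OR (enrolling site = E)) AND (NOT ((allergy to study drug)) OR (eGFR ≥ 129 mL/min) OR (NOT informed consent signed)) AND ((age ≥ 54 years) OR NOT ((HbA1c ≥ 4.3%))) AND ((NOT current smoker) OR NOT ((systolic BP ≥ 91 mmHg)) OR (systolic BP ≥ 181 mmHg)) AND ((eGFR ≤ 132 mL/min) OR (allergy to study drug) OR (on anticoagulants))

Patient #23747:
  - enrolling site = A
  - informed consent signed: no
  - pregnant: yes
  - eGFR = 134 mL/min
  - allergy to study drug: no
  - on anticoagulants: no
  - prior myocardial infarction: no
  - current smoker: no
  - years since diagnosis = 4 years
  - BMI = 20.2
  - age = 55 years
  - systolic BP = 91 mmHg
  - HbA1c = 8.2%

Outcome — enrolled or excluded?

Excluded

Atomic conditions:
  pregnant: yes → true
  HbA1c < 12.7%: 8.2 < 12.7 is true
  BMI > 29.3: 20.2 > 29.3 is false
  NOT informed consent signed: no → true
  age ≥ 64 years: 55 ≥ 64 is false
  NOT on anticoagulants: no → true
  systolic BP < 168 mmHg: 91 < 168 is true
  current smoker: no → false
  prior myocardial infarction: no → false
  years since diagnosis ≥ 14 years: 4 ≥ 14 is false
  enrolling site = E: A == E is false
  allergy to study drug: no → false
  eGFR ≥ 129 mL/min: 134 ≥ 129 is true
  age ≥ 54 years: 55 ≥ 54 is true
  HbA1c ≥ 4.3%: 8.2 ≥ 4.3 is true
  NOT current smoker: no → true
  systolic BP ≥ 91 mmHg: 91 ≥ 91 is true
  systolic BP ≥ 181 mmHg: 91 ≥ 181 is false
  eGFR ≤ 132 mL/min: 134 ≤ 132 is false
  on anticoagulants: no → false
Combine:
[1.1] NOT true = false
[1.2] NOT true = false
[1.3] NOT false = true
[1] false OR false OR true = true
[2] true OR false OR true = true
[3.1] NOT true = false
[3.2] NOT false = true
[3] false OR true = true
[4.2] NOT false = true
[4] false OR true OR false = true
[5.1] NOT false = true
[5] true OR true OR true = true
[6.2] NOT true = false
[6] true OR false = true
[7.2] NOT true = false
[7] true OR false OR false = true
[8] false OR false OR false = false
[root] true AND true AND true AND true AND true AND true AND true AND false = false
Overall: false → excluded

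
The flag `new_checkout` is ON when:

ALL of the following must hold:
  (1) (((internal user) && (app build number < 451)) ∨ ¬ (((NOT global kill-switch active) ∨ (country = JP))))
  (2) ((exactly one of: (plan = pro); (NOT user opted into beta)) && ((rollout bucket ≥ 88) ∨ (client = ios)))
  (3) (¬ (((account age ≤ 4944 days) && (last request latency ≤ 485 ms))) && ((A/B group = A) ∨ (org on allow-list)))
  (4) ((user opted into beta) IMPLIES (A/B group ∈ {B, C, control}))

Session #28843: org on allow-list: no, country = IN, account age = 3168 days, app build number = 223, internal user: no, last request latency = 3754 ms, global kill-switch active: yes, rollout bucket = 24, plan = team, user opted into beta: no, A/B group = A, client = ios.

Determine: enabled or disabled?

Enabled

Atomic conditions:
  internal user: no → false
  app build number < 451: 223 < 451 is true
  NOT global kill-switch active: yes → false
  country = JP: IN == JP is false
  plan = pro: team == pro is false
  NOT user opted into beta: no → true
  rollout bucket ≥ 88: 24 ≥ 88 is false
  client = ios: ios == ios is true
  account age ≤ 4944 days: 3168 ≤ 4944 is true
  last request latency ≤ 485 ms: 3754 ≤ 485 is false
  A/B group = A: A == A is true
  org on allow-list: no → false
  user opted into beta: no → false
  A/B group ∈ {B, C, control}: A is not in the set → false
Combine:
[1.1] false AND true = false
[1.2.1] false OR false = false
[1.2] NOT false = true
[1] false OR true = true
[2.1] exactly-one(false, true) = true
[2.2] false OR true = true
[2] true AND true = true
[3.1.1] true AND false = false
[3.1] NOT false = true
[3.2] true OR false = true
[3] true AND true = true
[4] false → false (antecedent false ⇒ implication holds) = true
[root] true AND true AND true AND true = true
Overall: true → enabled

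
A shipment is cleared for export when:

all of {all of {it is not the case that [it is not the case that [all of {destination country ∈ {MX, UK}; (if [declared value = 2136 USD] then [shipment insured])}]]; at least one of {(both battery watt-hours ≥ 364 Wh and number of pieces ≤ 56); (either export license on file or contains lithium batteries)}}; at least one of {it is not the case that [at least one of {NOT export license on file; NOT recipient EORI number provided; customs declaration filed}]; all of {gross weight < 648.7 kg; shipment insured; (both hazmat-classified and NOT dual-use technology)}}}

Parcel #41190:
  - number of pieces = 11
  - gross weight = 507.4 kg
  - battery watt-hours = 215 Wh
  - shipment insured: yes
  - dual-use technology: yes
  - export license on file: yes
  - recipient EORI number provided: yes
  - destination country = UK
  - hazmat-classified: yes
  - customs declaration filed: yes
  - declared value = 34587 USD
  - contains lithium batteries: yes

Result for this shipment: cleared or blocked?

Blocked

Atomic conditions:
  destination country ∈ {MX, UK}: UK is in the set → true
  declared value = 2136 USD: 34587 == 2136 is false
  shipment insured: yes → true
  battery watt-hours ≥ 364 Wh: 215 ≥ 364 is false
  number of pieces ≤ 56: 11 ≤ 56 is true
  export license on file: yes → true
  contains lithium batteries: yes → true
  NOT export license on file: yes → false
  NOT recipient EORI number provided: yes → false
  customs declaration filed: yes → true
  gross weight < 648.7 kg: 507.4 < 648.7 is true
  hazmat-classified: yes → true
  NOT dual-use technology: yes → false
Combine:
[1.1.1.1.2] false → true (antecedent false ⇒ implication holds) = true
[1.1.1.1] true AND true = true
[1.1.1] NOT true = false
[1.1] NOT false = true
[1.2.1] false AND true = false
[1.2.2] true OR true = true
[1.2] false OR true = true
[1] true AND true = true
[2.1.1] false OR false OR true = true
[2.1] NOT true = false
[2.2.3] true AND false = false
[2.2] true AND true AND false = false
[2] false OR false = false
[root] true AND false = false
Overall: false → blocked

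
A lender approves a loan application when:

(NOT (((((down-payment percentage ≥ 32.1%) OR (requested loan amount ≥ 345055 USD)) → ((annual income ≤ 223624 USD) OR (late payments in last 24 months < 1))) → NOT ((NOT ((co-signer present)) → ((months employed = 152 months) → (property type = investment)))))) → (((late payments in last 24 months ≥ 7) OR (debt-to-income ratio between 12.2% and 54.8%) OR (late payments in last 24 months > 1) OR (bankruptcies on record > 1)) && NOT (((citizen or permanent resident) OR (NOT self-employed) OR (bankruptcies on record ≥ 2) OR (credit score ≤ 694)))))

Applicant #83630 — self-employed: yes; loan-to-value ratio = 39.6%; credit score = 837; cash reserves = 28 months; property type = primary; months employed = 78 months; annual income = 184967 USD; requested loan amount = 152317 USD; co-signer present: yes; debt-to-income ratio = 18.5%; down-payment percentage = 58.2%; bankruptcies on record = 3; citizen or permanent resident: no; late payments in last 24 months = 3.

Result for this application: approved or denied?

Atomic conditions:
  down-payment percentage ≥ 32.1%: 58.2 ≥ 32.1 is true
  requested loan amount ≥ 345055 USD: 152317 ≥ 345055 is false
  annual income ≤ 223624 USD: 184967 ≤ 223624 is true
  late payments in last 24 months < 1: 3 < 1 is false
  co-signer present: yes → true
  months employed = 152 months: 78 == 152 is false
  property type = investment: primary == investment is false
  late payments in last 24 months ≥ 7: 3 ≥ 7 is false
  debt-to-income ratio between 12.2% and 54.8%: 18.5 in [12.2, 54.8] is true
  late payments in last 24 months > 1: 3 > 1 is true
  bankruptcies on record > 1: 3 > 1 is true
  citizen or permanent resident: no → false
  NOT self-employed: yes → false
  bankruptcies on record ≥ 2: 3 ≥ 2 is true
  credit score ≤ 694: 837 ≤ 694 is false
Combine:
[1.1.1.1] true OR false = true
[1.1.1.2] true OR false = true
[1.1.1] true → true = true
[1.1.2.1.1] NOT true = false
[1.1.2.1.2] false → false (antecedent false ⇒ implication holds) = true
[1.1.2.1] false → true (antecedent false ⇒ implication holds) = true
[1.1.2] NOT true = false
[1.1] true → false = false
[1] NOT false = true
[2.1] false OR true OR true OR true = true
[2.2.1] false OR false OR true OR false = true
[2.2] NOT true = false
[2] true AND false = false
[root] true → false = false
Overall: false → denied

Denied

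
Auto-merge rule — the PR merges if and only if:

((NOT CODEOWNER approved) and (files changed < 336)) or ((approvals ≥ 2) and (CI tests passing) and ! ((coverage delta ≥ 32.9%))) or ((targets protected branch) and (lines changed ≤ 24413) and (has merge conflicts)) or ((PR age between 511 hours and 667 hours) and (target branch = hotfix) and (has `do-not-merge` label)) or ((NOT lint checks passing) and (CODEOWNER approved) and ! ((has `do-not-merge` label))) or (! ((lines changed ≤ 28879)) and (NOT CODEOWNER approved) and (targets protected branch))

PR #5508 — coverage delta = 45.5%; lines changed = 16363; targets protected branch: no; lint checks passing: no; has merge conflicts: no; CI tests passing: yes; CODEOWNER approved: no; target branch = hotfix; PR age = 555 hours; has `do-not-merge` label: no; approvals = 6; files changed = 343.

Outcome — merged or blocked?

Blocked

Atomic conditions:
  NOT CODEOWNER approved: no → true
  files changed < 336: 343 < 336 is false
  approvals ≥ 2: 6 ≥ 2 is true
  CI tests passing: yes → true
  coverage delta ≥ 32.9%: 45.5 ≥ 32.9 is true
  targets protected branch: no → false
  lines changed ≤ 24413: 16363 ≤ 24413 is true
  has merge conflicts: no → false
  PR age between 511 hours and 667 hours: 555 in [511, 667] is true
  target branch = hotfix: hotfix == hotfix is true
  has `do-not-merge` label: no → false
  NOT lint checks passing: no → true
  CODEOWNER approved: no → false
  lines changed ≤ 28879: 16363 ≤ 28879 is true
Combine:
[1] true AND false = false
[2.3] NOT true = false
[2] true AND true AND false = false
[3] false AND true AND false = false
[4] true AND true AND false = false
[5.3] NOT false = true
[5] true AND false AND true = false
[6.1] NOT true = false
[6] false AND true AND false = false
[root] false OR false OR false OR false OR false OR false = false
Overall: false → blocked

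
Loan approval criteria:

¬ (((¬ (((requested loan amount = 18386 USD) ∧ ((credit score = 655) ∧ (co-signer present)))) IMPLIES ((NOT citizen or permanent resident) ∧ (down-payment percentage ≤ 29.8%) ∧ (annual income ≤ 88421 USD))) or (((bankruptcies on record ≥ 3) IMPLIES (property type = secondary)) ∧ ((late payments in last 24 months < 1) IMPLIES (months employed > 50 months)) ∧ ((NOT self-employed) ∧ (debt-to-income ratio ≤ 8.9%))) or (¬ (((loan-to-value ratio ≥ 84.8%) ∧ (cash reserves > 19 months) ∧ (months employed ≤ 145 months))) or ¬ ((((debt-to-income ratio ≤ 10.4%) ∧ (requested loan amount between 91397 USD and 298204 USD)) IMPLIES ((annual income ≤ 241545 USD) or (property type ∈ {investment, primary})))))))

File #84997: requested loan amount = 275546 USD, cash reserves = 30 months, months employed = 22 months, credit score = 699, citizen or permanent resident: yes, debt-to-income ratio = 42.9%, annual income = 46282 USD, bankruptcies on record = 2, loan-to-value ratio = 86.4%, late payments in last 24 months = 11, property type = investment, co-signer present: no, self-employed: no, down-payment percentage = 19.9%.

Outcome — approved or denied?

Approved

Atomic conditions:
  requested loan amount = 18386 USD: 275546 == 18386 is false
  credit score = 655: 699 == 655 is false
  co-signer present: no → false
  NOT citizen or permanent resident: yes → false
  down-payment percentage ≤ 29.8%: 19.9 ≤ 29.8 is true
  annual income ≤ 88421 USD: 46282 ≤ 88421 is true
  bankruptcies on record ≥ 3: 2 ≥ 3 is false
  property type = secondary: investment == secondary is false
  late payments in last 24 months < 1: 11 < 1 is false
  months employed > 50 months: 22 > 50 is false
  NOT self-employed: no → true
  debt-to-income ratio ≤ 8.9%: 42.9 ≤ 8.9 is false
  loan-to-value ratio ≥ 84.8%: 86.4 ≥ 84.8 is true
  cash reserves > 19 months: 30 > 19 is true
  months employed ≤ 145 months: 22 ≤ 145 is true
  debt-to-income ratio ≤ 10.4%: 42.9 ≤ 10.4 is false
  requested loan amount between 91397 USD and 298204 USD: 275546 in [91397, 298204] is true
  annual income ≤ 241545 USD: 46282 ≤ 241545 is true
  property type ∈ {investment, primary}: investment is in the set → true
Combine:
[1.1.1.1.2] false AND false = false
[1.1.1.1] false AND false = false
[1.1.1] NOT false = true
[1.1.2] false AND true AND true = false
[1.1] true → false = false
[1.2.1] false → false (antecedent false ⇒ implication holds) = true
[1.2.2] false → false (antecedent false ⇒ implication holds) = true
[1.2.3] true AND false = false
[1.2] true AND true AND false = false
[1.3.1.1] true AND true AND true = true
[1.3.1] NOT true = false
[1.3.2.1.1] false AND true = false
[1.3.2.1.2] true OR true = true
[1.3.2.1] false → true (antecedent false ⇒ implication holds) = true
[1.3.2] NOT true = false
[1.3] false OR false = false
[1] false OR false OR false = false
[root] NOT false = true
Overall: true → approved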